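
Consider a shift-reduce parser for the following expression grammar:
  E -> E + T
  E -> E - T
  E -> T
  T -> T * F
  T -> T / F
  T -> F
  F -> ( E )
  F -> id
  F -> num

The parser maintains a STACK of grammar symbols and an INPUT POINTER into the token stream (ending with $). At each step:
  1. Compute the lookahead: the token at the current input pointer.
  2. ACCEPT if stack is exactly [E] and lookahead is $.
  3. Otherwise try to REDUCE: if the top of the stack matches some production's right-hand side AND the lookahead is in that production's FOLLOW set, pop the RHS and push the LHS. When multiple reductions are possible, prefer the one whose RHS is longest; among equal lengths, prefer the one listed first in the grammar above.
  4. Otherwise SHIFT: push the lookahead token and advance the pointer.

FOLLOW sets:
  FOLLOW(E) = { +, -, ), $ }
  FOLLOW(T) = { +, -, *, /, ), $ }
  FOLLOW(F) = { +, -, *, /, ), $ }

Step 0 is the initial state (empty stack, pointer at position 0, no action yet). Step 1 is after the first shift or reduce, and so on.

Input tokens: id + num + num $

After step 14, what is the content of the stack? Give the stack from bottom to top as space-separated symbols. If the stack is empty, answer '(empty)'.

Step 1: shift id. Stack=[id] ptr=1 lookahead=+ remaining=[+ num + num $]
Step 2: reduce F->id. Stack=[F] ptr=1 lookahead=+ remaining=[+ num + num $]
Step 3: reduce T->F. Stack=[T] ptr=1 lookahead=+ remaining=[+ num + num $]
Step 4: reduce E->T. Stack=[E] ptr=1 lookahead=+ remaining=[+ num + num $]
Step 5: shift +. Stack=[E +] ptr=2 lookahead=num remaining=[num + num $]
Step 6: shift num. Stack=[E + num] ptr=3 lookahead=+ remaining=[+ num $]
Step 7: reduce F->num. Stack=[E + F] ptr=3 lookahead=+ remaining=[+ num $]
Step 8: reduce T->F. Stack=[E + T] ptr=3 lookahead=+ remaining=[+ num $]
Step 9: reduce E->E + T. Stack=[E] ptr=3 lookahead=+ remaining=[+ num $]
Step 10: shift +. Stack=[E +] ptr=4 lookahead=num remaining=[num $]
Step 11: shift num. Stack=[E + num] ptr=5 lookahead=$ remaining=[$]
Step 12: reduce F->num. Stack=[E + F] ptr=5 lookahead=$ remaining=[$]
Step 13: reduce T->F. Stack=[E + T] ptr=5 lookahead=$ remaining=[$]
Step 14: reduce E->E + T. Stack=[E] ptr=5 lookahead=$ remaining=[$]

Answer: E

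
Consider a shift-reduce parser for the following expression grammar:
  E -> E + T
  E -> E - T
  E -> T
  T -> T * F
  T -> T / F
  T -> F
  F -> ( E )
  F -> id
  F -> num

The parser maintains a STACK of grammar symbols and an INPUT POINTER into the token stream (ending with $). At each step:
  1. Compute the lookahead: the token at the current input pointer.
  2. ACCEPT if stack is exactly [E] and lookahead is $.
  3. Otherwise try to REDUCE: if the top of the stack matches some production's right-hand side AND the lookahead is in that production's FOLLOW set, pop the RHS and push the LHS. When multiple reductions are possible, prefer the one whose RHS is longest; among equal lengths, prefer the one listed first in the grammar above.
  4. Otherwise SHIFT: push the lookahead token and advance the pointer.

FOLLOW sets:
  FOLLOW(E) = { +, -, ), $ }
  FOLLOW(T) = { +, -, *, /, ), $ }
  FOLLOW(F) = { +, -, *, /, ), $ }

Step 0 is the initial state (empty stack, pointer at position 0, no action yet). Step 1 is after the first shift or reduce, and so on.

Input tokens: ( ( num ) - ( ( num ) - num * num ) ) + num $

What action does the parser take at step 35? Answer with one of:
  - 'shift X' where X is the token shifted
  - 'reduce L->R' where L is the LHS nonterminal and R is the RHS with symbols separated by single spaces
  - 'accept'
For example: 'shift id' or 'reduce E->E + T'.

Answer: shift )

Derivation:
Step 1: shift (. Stack=[(] ptr=1 lookahead=( remaining=[( num ) - ( ( num ) - num * num ) ) + num $]
Step 2: shift (. Stack=[( (] ptr=2 lookahead=num remaining=[num ) - ( ( num ) - num * num ) ) + num $]
Step 3: shift num. Stack=[( ( num] ptr=3 lookahead=) remaining=[) - ( ( num ) - num * num ) ) + num $]
Step 4: reduce F->num. Stack=[( ( F] ptr=3 lookahead=) remaining=[) - ( ( num ) - num * num ) ) + num $]
Step 5: reduce T->F. Stack=[( ( T] ptr=3 lookahead=) remaining=[) - ( ( num ) - num * num ) ) + num $]
Step 6: reduce E->T. Stack=[( ( E] ptr=3 lookahead=) remaining=[) - ( ( num ) - num * num ) ) + num $]
Step 7: shift ). Stack=[( ( E )] ptr=4 lookahead=- remaining=[- ( ( num ) - num * num ) ) + num $]
Step 8: reduce F->( E ). Stack=[( F] ptr=4 lookahead=- remaining=[- ( ( num ) - num * num ) ) + num $]
Step 9: reduce T->F. Stack=[( T] ptr=4 lookahead=- remaining=[- ( ( num ) - num * num ) ) + num $]
Step 10: reduce E->T. Stack=[( E] ptr=4 lookahead=- remaining=[- ( ( num ) - num * num ) ) + num $]
Step 11: shift -. Stack=[( E -] ptr=5 lookahead=( remaining=[( ( num ) - num * num ) ) + num $]
Step 12: shift (. Stack=[( E - (] ptr=6 lookahead=( remaining=[( num ) - num * num ) ) + num $]
Step 13: shift (. Stack=[( E - ( (] ptr=7 lookahead=num remaining=[num ) - num * num ) ) + num $]
Step 14: shift num. Stack=[( E - ( ( num] ptr=8 lookahead=) remaining=[) - num * num ) ) + num $]
Step 15: reduce F->num. Stack=[( E - ( ( F] ptr=8 lookahead=) remaining=[) - num * num ) ) + num $]
Step 16: reduce T->F. Stack=[( E - ( ( T] ptr=8 lookahead=) remaining=[) - num * num ) ) + num $]
Step 17: reduce E->T. Stack=[( E - ( ( E] ptr=8 lookahead=) remaining=[) - num * num ) ) + num $]
Step 18: shift ). Stack=[( E - ( ( E )] ptr=9 lookahead=- remaining=[- num * num ) ) + num $]
Step 19: reduce F->( E ). Stack=[( E - ( F] ptr=9 lookahead=- remaining=[- num * num ) ) + num $]
Step 20: reduce T->F. Stack=[( E - ( T] ptr=9 lookahead=- remaining=[- num * num ) ) + num $]
Step 21: reduce E->T. Stack=[( E - ( E] ptr=9 lookahead=- remaining=[- num * num ) ) + num $]
Step 22: shift -. Stack=[( E - ( E -] ptr=10 lookahead=num remaining=[num * num ) ) + num $]
Step 23: shift num. Stack=[( E - ( E - num] ptr=11 lookahead=* remaining=[* num ) ) + num $]
Step 24: reduce F->num. Stack=[( E - ( E - F] ptr=11 lookahead=* remaining=[* num ) ) + num $]
Step 25: reduce T->F. Stack=[( E - ( E - T] ptr=11 lookahead=* remaining=[* num ) ) + num $]
Step 26: shift *. Stack=[( E - ( E - T *] ptr=12 lookahead=num remaining=[num ) ) + num $]
Step 27: shift num. Stack=[( E - ( E - T * num] ptr=13 lookahead=) remaining=[) ) + num $]
Step 28: reduce F->num. Stack=[( E - ( E - T * F] ptr=13 lookahead=) remaining=[) ) + num $]
Step 29: reduce T->T * F. Stack=[( E - ( E - T] ptr=13 lookahead=) remaining=[) ) + num $]
Step 30: reduce E->E - T. Stack=[( E - ( E] ptr=13 lookahead=) remaining=[) ) + num $]
Step 31: shift ). Stack=[( E - ( E )] ptr=14 lookahead=) remaining=[) + num $]
Step 32: reduce F->( E ). Stack=[( E - F] ptr=14 lookahead=) remaining=[) + num $]
Step 33: reduce T->F. Stack=[( E - T] ptr=14 lookahead=) remaining=[) + num $]
Step 34: reduce E->E - T. Stack=[( E] ptr=14 lookahead=) remaining=[) + num $]
Step 35: shift ). Stack=[( E )] ptr=15 lookahead=+ remaining=[+ num $]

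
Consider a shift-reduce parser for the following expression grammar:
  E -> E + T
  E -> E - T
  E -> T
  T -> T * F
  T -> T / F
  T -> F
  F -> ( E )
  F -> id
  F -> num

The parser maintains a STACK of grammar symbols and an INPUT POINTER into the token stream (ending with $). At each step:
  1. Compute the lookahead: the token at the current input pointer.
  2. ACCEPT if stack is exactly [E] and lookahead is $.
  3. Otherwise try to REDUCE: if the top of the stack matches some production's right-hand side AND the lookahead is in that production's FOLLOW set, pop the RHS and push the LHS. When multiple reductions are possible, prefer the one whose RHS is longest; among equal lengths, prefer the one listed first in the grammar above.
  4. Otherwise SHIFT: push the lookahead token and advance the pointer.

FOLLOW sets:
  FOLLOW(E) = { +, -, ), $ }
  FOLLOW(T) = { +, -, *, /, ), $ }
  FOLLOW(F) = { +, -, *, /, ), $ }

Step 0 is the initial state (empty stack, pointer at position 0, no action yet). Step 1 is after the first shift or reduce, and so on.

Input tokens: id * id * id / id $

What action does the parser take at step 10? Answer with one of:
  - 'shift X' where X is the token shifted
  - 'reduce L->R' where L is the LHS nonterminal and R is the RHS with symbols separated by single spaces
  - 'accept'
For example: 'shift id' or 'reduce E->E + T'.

Step 1: shift id. Stack=[id] ptr=1 lookahead=* remaining=[* id * id / id $]
Step 2: reduce F->id. Stack=[F] ptr=1 lookahead=* remaining=[* id * id / id $]
Step 3: reduce T->F. Stack=[T] ptr=1 lookahead=* remaining=[* id * id / id $]
Step 4: shift *. Stack=[T *] ptr=2 lookahead=id remaining=[id * id / id $]
Step 5: shift id. Stack=[T * id] ptr=3 lookahead=* remaining=[* id / id $]
Step 6: reduce F->id. Stack=[T * F] ptr=3 lookahead=* remaining=[* id / id $]
Step 7: reduce T->T * F. Stack=[T] ptr=3 lookahead=* remaining=[* id / id $]
Step 8: shift *. Stack=[T *] ptr=4 lookahead=id remaining=[id / id $]
Step 9: shift id. Stack=[T * id] ptr=5 lookahead=/ remaining=[/ id $]
Step 10: reduce F->id. Stack=[T * F] ptr=5 lookahead=/ remaining=[/ id $]

Answer: reduce F->id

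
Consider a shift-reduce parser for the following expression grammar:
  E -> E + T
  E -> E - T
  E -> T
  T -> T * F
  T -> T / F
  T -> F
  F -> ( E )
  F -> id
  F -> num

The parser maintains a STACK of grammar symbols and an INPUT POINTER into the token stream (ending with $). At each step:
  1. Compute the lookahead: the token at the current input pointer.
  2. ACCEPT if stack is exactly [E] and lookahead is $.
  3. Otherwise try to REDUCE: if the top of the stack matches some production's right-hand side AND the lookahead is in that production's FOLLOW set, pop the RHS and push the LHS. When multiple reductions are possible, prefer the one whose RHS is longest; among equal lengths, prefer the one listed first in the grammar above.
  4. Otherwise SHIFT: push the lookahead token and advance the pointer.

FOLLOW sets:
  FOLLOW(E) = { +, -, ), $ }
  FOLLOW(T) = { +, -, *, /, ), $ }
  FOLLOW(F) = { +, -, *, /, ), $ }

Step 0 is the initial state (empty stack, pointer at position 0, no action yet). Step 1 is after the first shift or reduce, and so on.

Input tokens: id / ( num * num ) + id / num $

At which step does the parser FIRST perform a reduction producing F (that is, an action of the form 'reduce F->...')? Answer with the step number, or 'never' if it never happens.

Answer: 2

Derivation:
Step 1: shift id. Stack=[id] ptr=1 lookahead=/ remaining=[/ ( num * num ) + id / num $]
Step 2: reduce F->id. Stack=[F] ptr=1 lookahead=/ remaining=[/ ( num * num ) + id / num $]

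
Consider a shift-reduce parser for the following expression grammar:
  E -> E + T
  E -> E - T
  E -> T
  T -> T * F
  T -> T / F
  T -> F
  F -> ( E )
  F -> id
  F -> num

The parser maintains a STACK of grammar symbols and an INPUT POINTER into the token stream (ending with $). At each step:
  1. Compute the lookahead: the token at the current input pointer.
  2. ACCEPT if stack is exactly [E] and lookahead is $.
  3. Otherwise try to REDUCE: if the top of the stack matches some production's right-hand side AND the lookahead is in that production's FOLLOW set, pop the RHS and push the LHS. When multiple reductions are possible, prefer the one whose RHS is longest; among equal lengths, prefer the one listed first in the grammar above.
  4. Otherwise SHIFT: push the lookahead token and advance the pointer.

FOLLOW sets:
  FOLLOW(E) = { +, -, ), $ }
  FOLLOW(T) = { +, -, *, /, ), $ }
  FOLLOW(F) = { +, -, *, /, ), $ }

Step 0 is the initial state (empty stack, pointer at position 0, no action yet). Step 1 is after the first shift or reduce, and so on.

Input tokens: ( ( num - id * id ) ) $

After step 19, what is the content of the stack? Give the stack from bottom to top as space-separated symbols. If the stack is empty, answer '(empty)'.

Step 1: shift (. Stack=[(] ptr=1 lookahead=( remaining=[( num - id * id ) ) $]
Step 2: shift (. Stack=[( (] ptr=2 lookahead=num remaining=[num - id * id ) ) $]
Step 3: shift num. Stack=[( ( num] ptr=3 lookahead=- remaining=[- id * id ) ) $]
Step 4: reduce F->num. Stack=[( ( F] ptr=3 lookahead=- remaining=[- id * id ) ) $]
Step 5: reduce T->F. Stack=[( ( T] ptr=3 lookahead=- remaining=[- id * id ) ) $]
Step 6: reduce E->T. Stack=[( ( E] ptr=3 lookahead=- remaining=[- id * id ) ) $]
Step 7: shift -. Stack=[( ( E -] ptr=4 lookahead=id remaining=[id * id ) ) $]
Step 8: shift id. Stack=[( ( E - id] ptr=5 lookahead=* remaining=[* id ) ) $]
Step 9: reduce F->id. Stack=[( ( E - F] ptr=5 lookahead=* remaining=[* id ) ) $]
Step 10: reduce T->F. Stack=[( ( E - T] ptr=5 lookahead=* remaining=[* id ) ) $]
Step 11: shift *. Stack=[( ( E - T *] ptr=6 lookahead=id remaining=[id ) ) $]
Step 12: shift id. Stack=[( ( E - T * id] ptr=7 lookahead=) remaining=[) ) $]
Step 13: reduce F->id. Stack=[( ( E - T * F] ptr=7 lookahead=) remaining=[) ) $]
Step 14: reduce T->T * F. Stack=[( ( E - T] ptr=7 lookahead=) remaining=[) ) $]
Step 15: reduce E->E - T. Stack=[( ( E] ptr=7 lookahead=) remaining=[) ) $]
Step 16: shift ). Stack=[( ( E )] ptr=8 lookahead=) remaining=[) $]
Step 17: reduce F->( E ). Stack=[( F] ptr=8 lookahead=) remaining=[) $]
Step 18: reduce T->F. Stack=[( T] ptr=8 lookahead=) remaining=[) $]
Step 19: reduce E->T. Stack=[( E] ptr=8 lookahead=) remaining=[) $]

Answer: ( E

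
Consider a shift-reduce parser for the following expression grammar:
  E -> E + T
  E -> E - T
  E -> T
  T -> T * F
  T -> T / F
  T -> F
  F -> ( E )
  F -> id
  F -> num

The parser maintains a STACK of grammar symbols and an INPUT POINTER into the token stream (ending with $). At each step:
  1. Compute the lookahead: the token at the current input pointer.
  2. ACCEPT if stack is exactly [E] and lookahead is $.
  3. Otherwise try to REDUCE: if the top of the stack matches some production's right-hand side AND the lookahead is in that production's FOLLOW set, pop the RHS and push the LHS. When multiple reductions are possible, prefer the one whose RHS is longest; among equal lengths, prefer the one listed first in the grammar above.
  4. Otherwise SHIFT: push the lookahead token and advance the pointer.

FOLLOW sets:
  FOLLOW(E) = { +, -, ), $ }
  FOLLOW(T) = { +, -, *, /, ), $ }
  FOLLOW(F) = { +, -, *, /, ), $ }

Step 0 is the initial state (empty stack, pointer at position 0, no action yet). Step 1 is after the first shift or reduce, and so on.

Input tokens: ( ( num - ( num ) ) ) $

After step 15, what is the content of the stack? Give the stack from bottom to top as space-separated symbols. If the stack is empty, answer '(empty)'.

Answer: ( ( E - T

Derivation:
Step 1: shift (. Stack=[(] ptr=1 lookahead=( remaining=[( num - ( num ) ) ) $]
Step 2: shift (. Stack=[( (] ptr=2 lookahead=num remaining=[num - ( num ) ) ) $]
Step 3: shift num. Stack=[( ( num] ptr=3 lookahead=- remaining=[- ( num ) ) ) $]
Step 4: reduce F->num. Stack=[( ( F] ptr=3 lookahead=- remaining=[- ( num ) ) ) $]
Step 5: reduce T->F. Stack=[( ( T] ptr=3 lookahead=- remaining=[- ( num ) ) ) $]
Step 6: reduce E->T. Stack=[( ( E] ptr=3 lookahead=- remaining=[- ( num ) ) ) $]
Step 7: shift -. Stack=[( ( E -] ptr=4 lookahead=( remaining=[( num ) ) ) $]
Step 8: shift (. Stack=[( ( E - (] ptr=5 lookahead=num remaining=[num ) ) ) $]
Step 9: shift num. Stack=[( ( E - ( num] ptr=6 lookahead=) remaining=[) ) ) $]
Step 10: reduce F->num. Stack=[( ( E - ( F] ptr=6 lookahead=) remaining=[) ) ) $]
Step 11: reduce T->F. Stack=[( ( E - ( T] ptr=6 lookahead=) remaining=[) ) ) $]
Step 12: reduce E->T. Stack=[( ( E - ( E] ptr=6 lookahead=) remaining=[) ) ) $]
Step 13: shift ). Stack=[( ( E - ( E )] ptr=7 lookahead=) remaining=[) ) $]
Step 14: reduce F->( E ). Stack=[( ( E - F] ptr=7 lookahead=) remaining=[) ) $]
Step 15: reduce T->F. Stack=[( ( E - T] ptr=7 lookahead=) remaining=[) ) $]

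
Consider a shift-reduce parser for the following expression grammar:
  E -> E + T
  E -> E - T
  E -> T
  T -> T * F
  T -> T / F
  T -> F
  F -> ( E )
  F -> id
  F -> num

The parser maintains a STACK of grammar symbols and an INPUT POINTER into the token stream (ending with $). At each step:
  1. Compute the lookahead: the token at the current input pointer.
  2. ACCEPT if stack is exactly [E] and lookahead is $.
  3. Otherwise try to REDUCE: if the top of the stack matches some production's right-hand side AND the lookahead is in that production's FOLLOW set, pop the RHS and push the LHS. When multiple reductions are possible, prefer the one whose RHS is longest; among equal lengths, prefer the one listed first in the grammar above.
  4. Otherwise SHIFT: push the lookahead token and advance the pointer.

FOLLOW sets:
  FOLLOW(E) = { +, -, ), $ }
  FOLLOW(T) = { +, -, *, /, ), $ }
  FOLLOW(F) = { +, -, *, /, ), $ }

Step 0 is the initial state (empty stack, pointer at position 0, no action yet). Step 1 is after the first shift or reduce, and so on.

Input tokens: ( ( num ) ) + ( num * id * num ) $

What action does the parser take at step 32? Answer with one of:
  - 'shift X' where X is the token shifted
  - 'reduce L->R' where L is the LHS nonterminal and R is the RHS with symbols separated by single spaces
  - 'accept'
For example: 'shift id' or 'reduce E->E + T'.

Step 1: shift (. Stack=[(] ptr=1 lookahead=( remaining=[( num ) ) + ( num * id * num ) $]
Step 2: shift (. Stack=[( (] ptr=2 lookahead=num remaining=[num ) ) + ( num * id * num ) $]
Step 3: shift num. Stack=[( ( num] ptr=3 lookahead=) remaining=[) ) + ( num * id * num ) $]
Step 4: reduce F->num. Stack=[( ( F] ptr=3 lookahead=) remaining=[) ) + ( num * id * num ) $]
Step 5: reduce T->F. Stack=[( ( T] ptr=3 lookahead=) remaining=[) ) + ( num * id * num ) $]
Step 6: reduce E->T. Stack=[( ( E] ptr=3 lookahead=) remaining=[) ) + ( num * id * num ) $]
Step 7: shift ). Stack=[( ( E )] ptr=4 lookahead=) remaining=[) + ( num * id * num ) $]
Step 8: reduce F->( E ). Stack=[( F] ptr=4 lookahead=) remaining=[) + ( num * id * num ) $]
Step 9: reduce T->F. Stack=[( T] ptr=4 lookahead=) remaining=[) + ( num * id * num ) $]
Step 10: reduce E->T. Stack=[( E] ptr=4 lookahead=) remaining=[) + ( num * id * num ) $]
Step 11: shift ). Stack=[( E )] ptr=5 lookahead=+ remaining=[+ ( num * id * num ) $]
Step 12: reduce F->( E ). Stack=[F] ptr=5 lookahead=+ remaining=[+ ( num * id * num ) $]
Step 13: reduce T->F. Stack=[T] ptr=5 lookahead=+ remaining=[+ ( num * id * num ) $]
Step 14: reduce E->T. Stack=[E] ptr=5 lookahead=+ remaining=[+ ( num * id * num ) $]
Step 15: shift +. Stack=[E +] ptr=6 lookahead=( remaining=[( num * id * num ) $]
Step 16: shift (. Stack=[E + (] ptr=7 lookahead=num remaining=[num * id * num ) $]
Step 17: shift num. Stack=[E + ( num] ptr=8 lookahead=* remaining=[* id * num ) $]
Step 18: reduce F->num. Stack=[E + ( F] ptr=8 lookahead=* remaining=[* id * num ) $]
Step 19: reduce T->F. Stack=[E + ( T] ptr=8 lookahead=* remaining=[* id * num ) $]
Step 20: shift *. Stack=[E + ( T *] ptr=9 lookahead=id remaining=[id * num ) $]
Step 21: shift id. Stack=[E + ( T * id] ptr=10 lookahead=* remaining=[* num ) $]
Step 22: reduce F->id. Stack=[E + ( T * F] ptr=10 lookahead=* remaining=[* num ) $]
Step 23: reduce T->T * F. Stack=[E + ( T] ptr=10 lookahead=* remaining=[* num ) $]
Step 24: shift *. Stack=[E + ( T *] ptr=11 lookahead=num remaining=[num ) $]
Step 25: shift num. Stack=[E + ( T * num] ptr=12 lookahead=) remaining=[) $]
Step 26: reduce F->num. Stack=[E + ( T * F] ptr=12 lookahead=) remaining=[) $]
Step 27: reduce T->T * F. Stack=[E + ( T] ptr=12 lookahead=) remaining=[) $]
Step 28: reduce E->T. Stack=[E + ( E] ptr=12 lookahead=) remaining=[) $]
Step 29: shift ). Stack=[E + ( E )] ptr=13 lookahead=$ remaining=[$]
Step 30: reduce F->( E ). Stack=[E + F] ptr=13 lookahead=$ remaining=[$]
Step 31: reduce T->F. Stack=[E + T] ptr=13 lookahead=$ remaining=[$]
Step 32: reduce E->E + T. Stack=[E] ptr=13 lookahead=$ remaining=[$]

Answer: reduce E->E + T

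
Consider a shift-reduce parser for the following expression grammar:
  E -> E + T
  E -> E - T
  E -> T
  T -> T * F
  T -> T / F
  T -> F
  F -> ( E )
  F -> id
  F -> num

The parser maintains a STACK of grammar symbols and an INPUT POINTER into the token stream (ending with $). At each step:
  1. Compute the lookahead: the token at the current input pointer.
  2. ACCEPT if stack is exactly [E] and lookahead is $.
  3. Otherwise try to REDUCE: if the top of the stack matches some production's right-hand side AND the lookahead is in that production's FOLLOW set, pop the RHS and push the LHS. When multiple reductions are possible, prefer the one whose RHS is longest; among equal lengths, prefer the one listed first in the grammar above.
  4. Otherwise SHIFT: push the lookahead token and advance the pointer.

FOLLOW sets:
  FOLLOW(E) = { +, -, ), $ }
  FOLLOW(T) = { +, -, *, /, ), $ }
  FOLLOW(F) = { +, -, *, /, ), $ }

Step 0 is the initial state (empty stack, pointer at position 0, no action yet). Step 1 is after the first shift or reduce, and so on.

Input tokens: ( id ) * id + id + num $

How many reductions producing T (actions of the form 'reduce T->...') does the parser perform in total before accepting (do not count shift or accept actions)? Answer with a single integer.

Step 1: shift (. Stack=[(] ptr=1 lookahead=id remaining=[id ) * id + id + num $]
Step 2: shift id. Stack=[( id] ptr=2 lookahead=) remaining=[) * id + id + num $]
Step 3: reduce F->id. Stack=[( F] ptr=2 lookahead=) remaining=[) * id + id + num $]
Step 4: reduce T->F. Stack=[( T] ptr=2 lookahead=) remaining=[) * id + id + num $]
Step 5: reduce E->T. Stack=[( E] ptr=2 lookahead=) remaining=[) * id + id + num $]
Step 6: shift ). Stack=[( E )] ptr=3 lookahead=* remaining=[* id + id + num $]
Step 7: reduce F->( E ). Stack=[F] ptr=3 lookahead=* remaining=[* id + id + num $]
Step 8: reduce T->F. Stack=[T] ptr=3 lookahead=* remaining=[* id + id + num $]
Step 9: shift *. Stack=[T *] ptr=4 lookahead=id remaining=[id + id + num $]
Step 10: shift id. Stack=[T * id] ptr=5 lookahead=+ remaining=[+ id + num $]
Step 11: reduce F->id. Stack=[T * F] ptr=5 lookahead=+ remaining=[+ id + num $]
Step 12: reduce T->T * F. Stack=[T] ptr=5 lookahead=+ remaining=[+ id + num $]
Step 13: reduce E->T. Stack=[E] ptr=5 lookahead=+ remaining=[+ id + num $]
Step 14: shift +. Stack=[E +] ptr=6 lookahead=id remaining=[id + num $]
Step 15: shift id. Stack=[E + id] ptr=7 lookahead=+ remaining=[+ num $]
Step 16: reduce F->id. Stack=[E + F] ptr=7 lookahead=+ remaining=[+ num $]
Step 17: reduce T->F. Stack=[E + T] ptr=7 lookahead=+ remaining=[+ num $]
Step 18: reduce E->E + T. Stack=[E] ptr=7 lookahead=+ remaining=[+ num $]
Step 19: shift +. Stack=[E +] ptr=8 lookahead=num remaining=[num $]
Step 20: shift num. Stack=[E + num] ptr=9 lookahead=$ remaining=[$]
Step 21: reduce F->num. Stack=[E + F] ptr=9 lookahead=$ remaining=[$]
Step 22: reduce T->F. Stack=[E + T] ptr=9 lookahead=$ remaining=[$]
Step 23: reduce E->E + T. Stack=[E] ptr=9 lookahead=$ remaining=[$]
Step 24: accept. Stack=[E] ptr=9 lookahead=$ remaining=[$]

Answer: 5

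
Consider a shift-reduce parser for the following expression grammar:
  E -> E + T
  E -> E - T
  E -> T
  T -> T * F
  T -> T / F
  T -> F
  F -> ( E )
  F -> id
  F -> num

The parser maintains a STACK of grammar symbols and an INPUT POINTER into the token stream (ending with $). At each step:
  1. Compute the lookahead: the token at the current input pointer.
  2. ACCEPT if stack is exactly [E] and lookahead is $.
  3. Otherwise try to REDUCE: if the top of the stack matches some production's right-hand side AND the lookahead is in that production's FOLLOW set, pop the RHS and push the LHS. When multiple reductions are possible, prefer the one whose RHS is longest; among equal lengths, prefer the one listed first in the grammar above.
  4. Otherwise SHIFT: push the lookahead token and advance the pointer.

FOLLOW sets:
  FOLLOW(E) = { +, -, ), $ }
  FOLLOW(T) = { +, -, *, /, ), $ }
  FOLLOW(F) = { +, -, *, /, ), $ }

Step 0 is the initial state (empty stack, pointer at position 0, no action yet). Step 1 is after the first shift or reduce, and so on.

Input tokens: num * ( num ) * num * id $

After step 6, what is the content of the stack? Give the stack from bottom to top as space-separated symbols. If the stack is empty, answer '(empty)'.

Step 1: shift num. Stack=[num] ptr=1 lookahead=* remaining=[* ( num ) * num * id $]
Step 2: reduce F->num. Stack=[F] ptr=1 lookahead=* remaining=[* ( num ) * num * id $]
Step 3: reduce T->F. Stack=[T] ptr=1 lookahead=* remaining=[* ( num ) * num * id $]
Step 4: shift *. Stack=[T *] ptr=2 lookahead=( remaining=[( num ) * num * id $]
Step 5: shift (. Stack=[T * (] ptr=3 lookahead=num remaining=[num ) * num * id $]
Step 6: shift num. Stack=[T * ( num] ptr=4 lookahead=) remaining=[) * num * id $]

Answer: T * ( num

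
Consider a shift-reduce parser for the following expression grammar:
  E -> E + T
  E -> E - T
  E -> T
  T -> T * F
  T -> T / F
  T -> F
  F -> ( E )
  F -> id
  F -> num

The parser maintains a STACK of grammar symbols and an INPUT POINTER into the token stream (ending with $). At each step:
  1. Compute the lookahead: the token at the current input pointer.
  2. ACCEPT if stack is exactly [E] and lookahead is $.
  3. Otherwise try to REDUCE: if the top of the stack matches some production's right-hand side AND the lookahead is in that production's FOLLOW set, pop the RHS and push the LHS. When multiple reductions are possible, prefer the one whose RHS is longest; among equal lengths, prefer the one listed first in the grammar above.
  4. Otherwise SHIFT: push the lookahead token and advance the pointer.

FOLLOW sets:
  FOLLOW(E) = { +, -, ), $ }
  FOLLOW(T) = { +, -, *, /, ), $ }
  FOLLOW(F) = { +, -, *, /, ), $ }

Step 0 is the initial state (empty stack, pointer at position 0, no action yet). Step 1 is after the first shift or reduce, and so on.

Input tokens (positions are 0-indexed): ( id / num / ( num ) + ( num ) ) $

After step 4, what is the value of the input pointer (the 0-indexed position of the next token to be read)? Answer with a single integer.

Step 1: shift (. Stack=[(] ptr=1 lookahead=id remaining=[id / num / ( num ) + ( num ) ) $]
Step 2: shift id. Stack=[( id] ptr=2 lookahead=/ remaining=[/ num / ( num ) + ( num ) ) $]
Step 3: reduce F->id. Stack=[( F] ptr=2 lookahead=/ remaining=[/ num / ( num ) + ( num ) ) $]
Step 4: reduce T->F. Stack=[( T] ptr=2 lookahead=/ remaining=[/ num / ( num ) + ( num ) ) $]

Answer: 2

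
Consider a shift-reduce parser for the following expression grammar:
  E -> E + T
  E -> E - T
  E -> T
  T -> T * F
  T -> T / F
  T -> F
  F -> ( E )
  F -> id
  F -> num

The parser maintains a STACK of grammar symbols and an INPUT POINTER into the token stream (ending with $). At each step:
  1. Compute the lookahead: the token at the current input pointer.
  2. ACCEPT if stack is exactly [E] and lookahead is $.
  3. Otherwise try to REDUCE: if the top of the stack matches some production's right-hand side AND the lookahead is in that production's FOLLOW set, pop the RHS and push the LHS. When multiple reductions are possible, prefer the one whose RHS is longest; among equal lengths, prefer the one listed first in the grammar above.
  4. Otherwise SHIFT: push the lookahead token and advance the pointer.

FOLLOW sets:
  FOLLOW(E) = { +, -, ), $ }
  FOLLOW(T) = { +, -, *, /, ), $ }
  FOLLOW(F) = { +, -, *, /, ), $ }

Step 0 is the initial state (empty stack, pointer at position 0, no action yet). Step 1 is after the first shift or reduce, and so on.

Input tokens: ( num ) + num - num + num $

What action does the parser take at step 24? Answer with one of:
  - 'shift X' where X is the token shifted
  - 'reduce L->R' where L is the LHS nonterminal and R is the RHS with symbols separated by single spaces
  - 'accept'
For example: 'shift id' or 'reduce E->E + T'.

Answer: reduce E->E + T

Derivation:
Step 1: shift (. Stack=[(] ptr=1 lookahead=num remaining=[num ) + num - num + num $]
Step 2: shift num. Stack=[( num] ptr=2 lookahead=) remaining=[) + num - num + num $]
Step 3: reduce F->num. Stack=[( F] ptr=2 lookahead=) remaining=[) + num - num + num $]
Step 4: reduce T->F. Stack=[( T] ptr=2 lookahead=) remaining=[) + num - num + num $]
Step 5: reduce E->T. Stack=[( E] ptr=2 lookahead=) remaining=[) + num - num + num $]
Step 6: shift ). Stack=[( E )] ptr=3 lookahead=+ remaining=[+ num - num + num $]
Step 7: reduce F->( E ). Stack=[F] ptr=3 lookahead=+ remaining=[+ num - num + num $]
Step 8: reduce T->F. Stack=[T] ptr=3 lookahead=+ remaining=[+ num - num + num $]
Step 9: reduce E->T. Stack=[E] ptr=3 lookahead=+ remaining=[+ num - num + num $]
Step 10: shift +. Stack=[E +] ptr=4 lookahead=num remaining=[num - num + num $]
Step 11: shift num. Stack=[E + num] ptr=5 lookahead=- remaining=[- num + num $]
Step 12: reduce F->num. Stack=[E + F] ptr=5 lookahead=- remaining=[- num + num $]
Step 13: reduce T->F. Stack=[E + T] ptr=5 lookahead=- remaining=[- num + num $]
Step 14: reduce E->E + T. Stack=[E] ptr=5 lookahead=- remaining=[- num + num $]
Step 15: shift -. Stack=[E -] ptr=6 lookahead=num remaining=[num + num $]
Step 16: shift num. Stack=[E - num] ptr=7 lookahead=+ remaining=[+ num $]
Step 17: reduce F->num. Stack=[E - F] ptr=7 lookahead=+ remaining=[+ num $]
Step 18: reduce T->F. Stack=[E - T] ptr=7 lookahead=+ remaining=[+ num $]
Step 19: reduce E->E - T. Stack=[E] ptr=7 lookahead=+ remaining=[+ num $]
Step 20: shift +. Stack=[E +] ptr=8 lookahead=num remaining=[num $]
Step 21: shift num. Stack=[E + num] ptr=9 lookahead=$ remaining=[$]
Step 22: reduce F->num. Stack=[E + F] ptr=9 lookahead=$ remaining=[$]
Step 23: reduce T->F. Stack=[E + T] ptr=9 lookahead=$ remaining=[$]
Step 24: reduce E->E + T. Stack=[E] ptr=9 lookahead=$ remaining=[$]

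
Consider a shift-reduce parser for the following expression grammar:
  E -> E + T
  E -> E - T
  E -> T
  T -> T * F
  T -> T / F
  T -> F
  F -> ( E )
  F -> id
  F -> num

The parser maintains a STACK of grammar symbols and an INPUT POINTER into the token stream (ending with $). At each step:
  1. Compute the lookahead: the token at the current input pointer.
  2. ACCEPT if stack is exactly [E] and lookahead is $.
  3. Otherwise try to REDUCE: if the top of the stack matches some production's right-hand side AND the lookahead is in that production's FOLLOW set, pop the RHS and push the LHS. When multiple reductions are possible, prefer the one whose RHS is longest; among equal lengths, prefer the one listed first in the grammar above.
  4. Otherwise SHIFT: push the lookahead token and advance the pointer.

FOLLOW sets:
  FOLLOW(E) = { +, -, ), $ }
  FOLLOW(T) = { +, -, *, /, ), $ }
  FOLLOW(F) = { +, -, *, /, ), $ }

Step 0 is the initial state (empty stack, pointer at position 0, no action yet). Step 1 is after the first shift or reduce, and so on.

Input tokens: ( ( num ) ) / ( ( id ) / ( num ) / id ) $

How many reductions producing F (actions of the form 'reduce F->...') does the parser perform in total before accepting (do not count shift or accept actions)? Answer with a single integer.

Answer: 9

Derivation:
Step 1: shift (. Stack=[(] ptr=1 lookahead=( remaining=[( num ) ) / ( ( id ) / ( num ) / id ) $]
Step 2: shift (. Stack=[( (] ptr=2 lookahead=num remaining=[num ) ) / ( ( id ) / ( num ) / id ) $]
Step 3: shift num. Stack=[( ( num] ptr=3 lookahead=) remaining=[) ) / ( ( id ) / ( num ) / id ) $]
Step 4: reduce F->num. Stack=[( ( F] ptr=3 lookahead=) remaining=[) ) / ( ( id ) / ( num ) / id ) $]
Step 5: reduce T->F. Stack=[( ( T] ptr=3 lookahead=) remaining=[) ) / ( ( id ) / ( num ) / id ) $]
Step 6: reduce E->T. Stack=[( ( E] ptr=3 lookahead=) remaining=[) ) / ( ( id ) / ( num ) / id ) $]
Step 7: shift ). Stack=[( ( E )] ptr=4 lookahead=) remaining=[) / ( ( id ) / ( num ) / id ) $]
Step 8: reduce F->( E ). Stack=[( F] ptr=4 lookahead=) remaining=[) / ( ( id ) / ( num ) / id ) $]
Step 9: reduce T->F. Stack=[( T] ptr=4 lookahead=) remaining=[) / ( ( id ) / ( num ) / id ) $]
Step 10: reduce E->T. Stack=[( E] ptr=4 lookahead=) remaining=[) / ( ( id ) / ( num ) / id ) $]
Step 11: shift ). Stack=[( E )] ptr=5 lookahead=/ remaining=[/ ( ( id ) / ( num ) / id ) $]
Step 12: reduce F->( E ). Stack=[F] ptr=5 lookahead=/ remaining=[/ ( ( id ) / ( num ) / id ) $]
Step 13: reduce T->F. Stack=[T] ptr=5 lookahead=/ remaining=[/ ( ( id ) / ( num ) / id ) $]
Step 14: shift /. Stack=[T /] ptr=6 lookahead=( remaining=[( ( id ) / ( num ) / id ) $]
Step 15: shift (. Stack=[T / (] ptr=7 lookahead=( remaining=[( id ) / ( num ) / id ) $]
Step 16: shift (. Stack=[T / ( (] ptr=8 lookahead=id remaining=[id ) / ( num ) / id ) $]
Step 17: shift id. Stack=[T / ( ( id] ptr=9 lookahead=) remaining=[) / ( num ) / id ) $]
Step 18: reduce F->id. Stack=[T / ( ( F] ptr=9 lookahead=) remaining=[) / ( num ) / id ) $]
Step 19: reduce T->F. Stack=[T / ( ( T] ptr=9 lookahead=) remaining=[) / ( num ) / id ) $]
Step 20: reduce E->T. Stack=[T / ( ( E] ptr=9 lookahead=) remaining=[) / ( num ) / id ) $]
Step 21: shift ). Stack=[T / ( ( E )] ptr=10 lookahead=/ remaining=[/ ( num ) / id ) $]
Step 22: reduce F->( E ). Stack=[T / ( F] ptr=10 lookahead=/ remaining=[/ ( num ) / id ) $]
Step 23: reduce T->F. Stack=[T / ( T] ptr=10 lookahead=/ remaining=[/ ( num ) / id ) $]
Step 24: shift /. Stack=[T / ( T /] ptr=11 lookahead=( remaining=[( num ) / id ) $]
Step 25: shift (. Stack=[T / ( T / (] ptr=12 lookahead=num remaining=[num ) / id ) $]
Step 26: shift num. Stack=[T / ( T / ( num] ptr=13 lookahead=) remaining=[) / id ) $]
Step 27: reduce F->num. Stack=[T / ( T / ( F] ptr=13 lookahead=) remaining=[) / id ) $]
Step 28: reduce T->F. Stack=[T / ( T / ( T] ptr=13 lookahead=) remaining=[) / id ) $]
Step 29: reduce E->T. Stack=[T / ( T / ( E] ptr=13 lookahead=) remaining=[) / id ) $]
Step 30: shift ). Stack=[T / ( T / ( E )] ptr=14 lookahead=/ remaining=[/ id ) $]
Step 31: reduce F->( E ). Stack=[T / ( T / F] ptr=14 lookahead=/ remaining=[/ id ) $]
Step 32: reduce T->T / F. Stack=[T / ( T] ptr=14 lookahead=/ remaining=[/ id ) $]
Step 33: shift /. Stack=[T / ( T /] ptr=15 lookahead=id remaining=[id ) $]
Step 34: shift id. Stack=[T / ( T / id] ptr=16 lookahead=) remaining=[) $]
Step 35: reduce F->id. Stack=[T / ( T / F] ptr=16 lookahead=) remaining=[) $]
Step 36: reduce T->T / F. Stack=[T / ( T] ptr=16 lookahead=) remaining=[) $]
Step 37: reduce E->T. Stack=[T / ( E] ptr=16 lookahead=) remaining=[) $]
Step 38: shift ). Stack=[T / ( E )] ptr=17 lookahead=$ remaining=[$]
Step 39: reduce F->( E ). Stack=[T / F] ptr=17 lookahead=$ remaining=[$]
Step 40: reduce T->T / F. Stack=[T] ptr=17 lookahead=$ remaining=[$]
Step 41: reduce E->T. Stack=[E] ptr=17 lookahead=$ remaining=[$]
Step 42: accept. Stack=[E] ptr=17 lookahead=$ remaining=[$]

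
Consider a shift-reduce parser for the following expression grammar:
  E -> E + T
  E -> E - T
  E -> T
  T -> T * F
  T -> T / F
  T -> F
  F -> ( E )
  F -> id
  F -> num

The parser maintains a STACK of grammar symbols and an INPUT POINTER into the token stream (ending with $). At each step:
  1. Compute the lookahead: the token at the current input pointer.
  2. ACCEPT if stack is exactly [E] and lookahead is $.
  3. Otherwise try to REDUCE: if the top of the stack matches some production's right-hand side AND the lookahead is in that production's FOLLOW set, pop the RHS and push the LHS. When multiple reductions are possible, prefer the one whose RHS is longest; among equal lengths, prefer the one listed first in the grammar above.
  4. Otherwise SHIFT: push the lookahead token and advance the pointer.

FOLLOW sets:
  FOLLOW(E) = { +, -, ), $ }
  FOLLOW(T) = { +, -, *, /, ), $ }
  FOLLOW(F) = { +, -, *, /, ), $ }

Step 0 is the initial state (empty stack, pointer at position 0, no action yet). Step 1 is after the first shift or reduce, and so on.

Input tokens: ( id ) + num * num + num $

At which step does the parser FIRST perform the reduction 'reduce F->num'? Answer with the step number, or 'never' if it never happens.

Answer: 12

Derivation:
Step 1: shift (. Stack=[(] ptr=1 lookahead=id remaining=[id ) + num * num + num $]
Step 2: shift id. Stack=[( id] ptr=2 lookahead=) remaining=[) + num * num + num $]
Step 3: reduce F->id. Stack=[( F] ptr=2 lookahead=) remaining=[) + num * num + num $]
Step 4: reduce T->F. Stack=[( T] ptr=2 lookahead=) remaining=[) + num * num + num $]
Step 5: reduce E->T. Stack=[( E] ptr=2 lookahead=) remaining=[) + num * num + num $]
Step 6: shift ). Stack=[( E )] ptr=3 lookahead=+ remaining=[+ num * num + num $]
Step 7: reduce F->( E ). Stack=[F] ptr=3 lookahead=+ remaining=[+ num * num + num $]
Step 8: reduce T->F. Stack=[T] ptr=3 lookahead=+ remaining=[+ num * num + num $]
Step 9: reduce E->T. Stack=[E] ptr=3 lookahead=+ remaining=[+ num * num + num $]
Step 10: shift +. Stack=[E +] ptr=4 lookahead=num remaining=[num * num + num $]
Step 11: shift num. Stack=[E + num] ptr=5 lookahead=* remaining=[* num + num $]
Step 12: reduce F->num. Stack=[E + F] ptr=5 lookahead=* remaining=[* num + num $]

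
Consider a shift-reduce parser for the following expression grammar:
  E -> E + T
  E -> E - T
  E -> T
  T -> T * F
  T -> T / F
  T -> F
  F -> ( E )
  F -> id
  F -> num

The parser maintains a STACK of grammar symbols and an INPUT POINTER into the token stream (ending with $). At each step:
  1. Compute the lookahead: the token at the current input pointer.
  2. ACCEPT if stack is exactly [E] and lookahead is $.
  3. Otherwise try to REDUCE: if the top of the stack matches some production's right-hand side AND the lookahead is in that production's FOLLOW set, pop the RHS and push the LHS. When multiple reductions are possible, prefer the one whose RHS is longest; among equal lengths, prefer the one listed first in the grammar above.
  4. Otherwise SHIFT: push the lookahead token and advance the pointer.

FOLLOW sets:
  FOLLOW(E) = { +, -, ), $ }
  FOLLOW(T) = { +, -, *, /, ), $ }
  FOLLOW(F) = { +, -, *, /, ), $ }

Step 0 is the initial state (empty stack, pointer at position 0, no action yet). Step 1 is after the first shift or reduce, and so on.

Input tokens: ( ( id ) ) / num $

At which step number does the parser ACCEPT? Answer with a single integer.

Step 1: shift (. Stack=[(] ptr=1 lookahead=( remaining=[( id ) ) / num $]
Step 2: shift (. Stack=[( (] ptr=2 lookahead=id remaining=[id ) ) / num $]
Step 3: shift id. Stack=[( ( id] ptr=3 lookahead=) remaining=[) ) / num $]
Step 4: reduce F->id. Stack=[( ( F] ptr=3 lookahead=) remaining=[) ) / num $]
Step 5: reduce T->F. Stack=[( ( T] ptr=3 lookahead=) remaining=[) ) / num $]
Step 6: reduce E->T. Stack=[( ( E] ptr=3 lookahead=) remaining=[) ) / num $]
Step 7: shift ). Stack=[( ( E )] ptr=4 lookahead=) remaining=[) / num $]
Step 8: reduce F->( E ). Stack=[( F] ptr=4 lookahead=) remaining=[) / num $]
Step 9: reduce T->F. Stack=[( T] ptr=4 lookahead=) remaining=[) / num $]
Step 10: reduce E->T. Stack=[( E] ptr=4 lookahead=) remaining=[) / num $]
Step 11: shift ). Stack=[( E )] ptr=5 lookahead=/ remaining=[/ num $]
Step 12: reduce F->( E ). Stack=[F] ptr=5 lookahead=/ remaining=[/ num $]
Step 13: reduce T->F. Stack=[T] ptr=5 lookahead=/ remaining=[/ num $]
Step 14: shift /. Stack=[T /] ptr=6 lookahead=num remaining=[num $]
Step 15: shift num. Stack=[T / num] ptr=7 lookahead=$ remaining=[$]
Step 16: reduce F->num. Stack=[T / F] ptr=7 lookahead=$ remaining=[$]
Step 17: reduce T->T / F. Stack=[T] ptr=7 lookahead=$ remaining=[$]
Step 18: reduce E->T. Stack=[E] ptr=7 lookahead=$ remaining=[$]
Step 19: accept. Stack=[E] ptr=7 lookahead=$ remaining=[$]

Answer: 19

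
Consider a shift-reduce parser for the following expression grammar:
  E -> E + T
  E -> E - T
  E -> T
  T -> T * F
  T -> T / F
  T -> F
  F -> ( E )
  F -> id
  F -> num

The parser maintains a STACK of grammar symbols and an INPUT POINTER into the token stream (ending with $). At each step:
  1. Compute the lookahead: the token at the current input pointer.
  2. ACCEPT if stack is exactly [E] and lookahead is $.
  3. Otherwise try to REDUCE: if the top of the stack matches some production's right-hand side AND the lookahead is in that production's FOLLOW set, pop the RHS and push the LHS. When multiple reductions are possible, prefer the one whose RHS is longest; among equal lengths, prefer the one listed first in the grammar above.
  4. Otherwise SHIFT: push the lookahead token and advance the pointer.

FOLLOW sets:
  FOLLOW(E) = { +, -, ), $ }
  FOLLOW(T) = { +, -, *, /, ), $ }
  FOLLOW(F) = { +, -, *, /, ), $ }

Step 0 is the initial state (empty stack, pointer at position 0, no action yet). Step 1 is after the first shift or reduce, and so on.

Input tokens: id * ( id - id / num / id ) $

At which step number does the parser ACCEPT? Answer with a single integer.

Step 1: shift id. Stack=[id] ptr=1 lookahead=* remaining=[* ( id - id / num / id ) $]
Step 2: reduce F->id. Stack=[F] ptr=1 lookahead=* remaining=[* ( id - id / num / id ) $]
Step 3: reduce T->F. Stack=[T] ptr=1 lookahead=* remaining=[* ( id - id / num / id ) $]
Step 4: shift *. Stack=[T *] ptr=2 lookahead=( remaining=[( id - id / num / id ) $]
Step 5: shift (. Stack=[T * (] ptr=3 lookahead=id remaining=[id - id / num / id ) $]
Step 6: shift id. Stack=[T * ( id] ptr=4 lookahead=- remaining=[- id / num / id ) $]
Step 7: reduce F->id. Stack=[T * ( F] ptr=4 lookahead=- remaining=[- id / num / id ) $]
Step 8: reduce T->F. Stack=[T * ( T] ptr=4 lookahead=- remaining=[- id / num / id ) $]
Step 9: reduce E->T. Stack=[T * ( E] ptr=4 lookahead=- remaining=[- id / num / id ) $]
Step 10: shift -. Stack=[T * ( E -] ptr=5 lookahead=id remaining=[id / num / id ) $]
Step 11: shift id. Stack=[T * ( E - id] ptr=6 lookahead=/ remaining=[/ num / id ) $]
Step 12: reduce F->id. Stack=[T * ( E - F] ptr=6 lookahead=/ remaining=[/ num / id ) $]
Step 13: reduce T->F. Stack=[T * ( E - T] ptr=6 lookahead=/ remaining=[/ num / id ) $]
Step 14: shift /. Stack=[T * ( E - T /] ptr=7 lookahead=num remaining=[num / id ) $]
Step 15: shift num. Stack=[T * ( E - T / num] ptr=8 lookahead=/ remaining=[/ id ) $]
Step 16: reduce F->num. Stack=[T * ( E - T / F] ptr=8 lookahead=/ remaining=[/ id ) $]
Step 17: reduce T->T / F. Stack=[T * ( E - T] ptr=8 lookahead=/ remaining=[/ id ) $]
Step 18: shift /. Stack=[T * ( E - T /] ptr=9 lookahead=id remaining=[id ) $]
Step 19: shift id. Stack=[T * ( E - T / id] ptr=10 lookahead=) remaining=[) $]
Step 20: reduce F->id. Stack=[T * ( E - T / F] ptr=10 lookahead=) remaining=[) $]
Step 21: reduce T->T / F. Stack=[T * ( E - T] ptr=10 lookahead=) remaining=[) $]
Step 22: reduce E->E - T. Stack=[T * ( E] ptr=10 lookahead=) remaining=[) $]
Step 23: shift ). Stack=[T * ( E )] ptr=11 lookahead=$ remaining=[$]
Step 24: reduce F->( E ). Stack=[T * F] ptr=11 lookahead=$ remaining=[$]
Step 25: reduce T->T * F. Stack=[T] ptr=11 lookahead=$ remaining=[$]
Step 26: reduce E->T. Stack=[E] ptr=11 lookahead=$ remaining=[$]
Step 27: accept. Stack=[E] ptr=11 lookahead=$ remaining=[$]

Answer: 27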